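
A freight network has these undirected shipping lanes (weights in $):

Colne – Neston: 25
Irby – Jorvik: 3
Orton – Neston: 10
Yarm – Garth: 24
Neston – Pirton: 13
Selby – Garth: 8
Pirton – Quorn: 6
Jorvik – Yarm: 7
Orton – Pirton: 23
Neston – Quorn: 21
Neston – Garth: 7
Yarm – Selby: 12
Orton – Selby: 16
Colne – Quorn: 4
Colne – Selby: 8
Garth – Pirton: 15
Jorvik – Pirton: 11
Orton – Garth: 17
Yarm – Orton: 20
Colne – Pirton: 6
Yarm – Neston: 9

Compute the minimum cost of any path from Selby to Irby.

$22

Compare a few routes:
Selby–Colne–Quorn–Pirton–Jorvik–Irby: 8+4+6+11+3 = 32
Selby–Yarm–Jorvik–Irby: 12+7+3 = 22
Selby–Garth–Neston–Yarm–Jorvik–Irby: 8+7+9+7+3 = 34
Selby–Colne–Pirton–Jorvik–Irby: 8+6+11+3 = 28
Cheapest is Selby–Yarm–Jorvik–Irby at $22.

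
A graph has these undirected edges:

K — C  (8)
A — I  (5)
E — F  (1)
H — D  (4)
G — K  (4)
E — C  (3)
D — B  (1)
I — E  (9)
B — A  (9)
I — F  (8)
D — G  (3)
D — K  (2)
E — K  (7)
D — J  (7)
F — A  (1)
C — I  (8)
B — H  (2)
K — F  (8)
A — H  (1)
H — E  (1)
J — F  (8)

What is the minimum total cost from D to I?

Shortest distances from D:
D: 0
B: 1  (via D)
K: 2  (via D)
G: 3  (via D)
H: 3  (via B)
A: 4  (via H)
E: 4  (via H)
F: 5  (via A)
C: 7  (via E)
J: 7  (via D)
I: 9  (via A)
Shortest route: D → B → H → A → I = 9.

9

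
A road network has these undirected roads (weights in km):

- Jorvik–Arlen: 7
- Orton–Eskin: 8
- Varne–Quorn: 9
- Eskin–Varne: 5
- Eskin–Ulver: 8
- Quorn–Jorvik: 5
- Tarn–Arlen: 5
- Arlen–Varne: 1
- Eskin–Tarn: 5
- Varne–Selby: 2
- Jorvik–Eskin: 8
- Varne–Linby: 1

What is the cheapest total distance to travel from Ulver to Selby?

Settle nodes by increasing distance from Ulver:
Ulver: 0
Eskin: 8  (via Ulver)
Tarn: 13  (via Eskin)
Varne: 13  (via Eskin)
Linby: 14  (via Varne)
Arlen: 14  (via Varne)
Selby: 15  (via Varne)
Shortest route: Ulver–Eskin–Varne–Selby = 15 km.

15 km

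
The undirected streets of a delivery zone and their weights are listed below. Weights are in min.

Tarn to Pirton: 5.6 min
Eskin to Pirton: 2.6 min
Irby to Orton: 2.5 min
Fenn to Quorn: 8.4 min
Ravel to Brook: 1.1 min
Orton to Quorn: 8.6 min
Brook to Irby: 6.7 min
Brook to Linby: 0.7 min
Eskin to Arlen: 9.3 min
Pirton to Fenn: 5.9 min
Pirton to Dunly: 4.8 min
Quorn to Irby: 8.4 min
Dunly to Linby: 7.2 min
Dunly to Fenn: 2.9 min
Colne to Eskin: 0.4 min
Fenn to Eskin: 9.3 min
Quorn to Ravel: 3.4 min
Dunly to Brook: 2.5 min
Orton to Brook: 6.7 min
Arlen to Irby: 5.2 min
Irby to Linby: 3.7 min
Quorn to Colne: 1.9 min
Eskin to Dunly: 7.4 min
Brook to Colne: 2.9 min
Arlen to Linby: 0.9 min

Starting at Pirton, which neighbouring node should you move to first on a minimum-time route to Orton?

Enumerating some paths:
Pirton–Dunly–Brook–Orton: 4.8+2.5+6.7 = 14
Pirton–Eskin–Colne–Quorn–Orton: 2.6+0.4+1.9+8.6 = 13.5
Pirton–Eskin–Colne–Brook–Linby–Irby–Orton: 2.6+0.4+2.9+0.7+3.7+2.5 = 12.8
Pirton–Eskin–Colne–Brook–Orton: 2.6+0.4+2.9+6.7 = 12.6
The minimum is 12.6 min via Pirton–Eskin–Colne–Brook–Orton.
So from Pirton the first move is to Eskin.

Eskin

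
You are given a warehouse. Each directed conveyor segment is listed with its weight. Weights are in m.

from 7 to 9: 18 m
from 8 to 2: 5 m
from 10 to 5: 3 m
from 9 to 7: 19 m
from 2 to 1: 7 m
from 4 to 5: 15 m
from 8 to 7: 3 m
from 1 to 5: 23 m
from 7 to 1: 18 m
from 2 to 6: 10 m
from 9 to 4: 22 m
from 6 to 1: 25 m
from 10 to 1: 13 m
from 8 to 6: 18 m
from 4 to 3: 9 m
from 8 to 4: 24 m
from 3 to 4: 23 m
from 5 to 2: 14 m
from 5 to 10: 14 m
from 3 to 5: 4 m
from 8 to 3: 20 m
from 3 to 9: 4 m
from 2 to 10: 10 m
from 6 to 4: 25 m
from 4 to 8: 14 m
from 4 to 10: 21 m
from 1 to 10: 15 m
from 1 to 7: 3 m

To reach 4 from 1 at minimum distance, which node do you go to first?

7

Enumerating some paths:
1 - 7 - 9 - 4: 3+18+22 = 43
1 - 10 - 5 - 2 - 6 - 4: 15+3+14+10+25 = 67
Cheapest is 1 - 7 - 9 - 4 at 43 m.
So from 1 the first move is to 7.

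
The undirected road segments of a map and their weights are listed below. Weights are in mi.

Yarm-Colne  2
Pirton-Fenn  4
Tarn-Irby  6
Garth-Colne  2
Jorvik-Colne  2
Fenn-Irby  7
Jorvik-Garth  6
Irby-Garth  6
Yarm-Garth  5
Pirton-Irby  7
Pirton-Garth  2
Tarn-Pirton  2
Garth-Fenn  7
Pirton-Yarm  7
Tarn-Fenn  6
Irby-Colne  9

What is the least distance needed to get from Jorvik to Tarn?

8 mi

Settle nodes by increasing distance from Jorvik:
Jorvik: 0
Colne: 2  (via Jorvik)
Garth: 4  (via Colne)
Yarm: 4  (via Colne)
Pirton: 6  (via Garth)
Tarn: 8  (via Pirton)
Shortest route: Jorvik–Colne–Garth–Pirton–Tarn = 8 mi.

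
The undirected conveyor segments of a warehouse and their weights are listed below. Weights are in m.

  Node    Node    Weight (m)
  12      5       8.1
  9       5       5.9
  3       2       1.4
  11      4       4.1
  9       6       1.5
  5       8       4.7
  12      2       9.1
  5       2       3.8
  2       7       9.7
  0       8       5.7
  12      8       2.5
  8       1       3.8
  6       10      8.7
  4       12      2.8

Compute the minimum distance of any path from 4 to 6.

17.4 m

Candidate routes:
4 → 12 → 8 → 5 → 9 → 6: 2.8+2.5+4.7+5.9+1.5 = 17.4
4 → 12 → 2 → 5 → 9 → 6: 2.8+9.1+3.8+5.9+1.5 = 23.1
4 → 12 → 5 → 9 → 6: 2.8+8.1+5.9+1.5 = 18.3
The minimum is 17.4 m via 4 → 12 → 8 → 5 → 9 → 6.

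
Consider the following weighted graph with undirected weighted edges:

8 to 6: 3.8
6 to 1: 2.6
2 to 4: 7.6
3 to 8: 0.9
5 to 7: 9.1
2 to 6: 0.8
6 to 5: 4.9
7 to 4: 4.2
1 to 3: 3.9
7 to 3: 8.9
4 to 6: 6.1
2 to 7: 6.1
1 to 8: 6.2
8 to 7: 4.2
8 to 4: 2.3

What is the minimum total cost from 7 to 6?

6.9

Compare a few routes:
7–2–6: 6.1+0.8 = 6.9
7–4–6: 4.2+6.1 = 10.3
7–8–6: 4.2+3.8 = 8
Cheapest is 7–2–6 at 6.9.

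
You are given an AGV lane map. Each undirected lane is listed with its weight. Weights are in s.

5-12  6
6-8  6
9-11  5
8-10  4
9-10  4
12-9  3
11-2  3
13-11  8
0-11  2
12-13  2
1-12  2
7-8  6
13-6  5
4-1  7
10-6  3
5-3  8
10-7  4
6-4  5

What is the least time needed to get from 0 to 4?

19 s

Enumerating some paths:
0–11–13–12–1–4: 2+8+2+2+7 = 21
0–11–9–12–1–4: 2+5+3+2+7 = 19
0–11–13–6–4: 2+8+5+5 = 20
The minimum is 19 s via 0–11–9–12–1–4.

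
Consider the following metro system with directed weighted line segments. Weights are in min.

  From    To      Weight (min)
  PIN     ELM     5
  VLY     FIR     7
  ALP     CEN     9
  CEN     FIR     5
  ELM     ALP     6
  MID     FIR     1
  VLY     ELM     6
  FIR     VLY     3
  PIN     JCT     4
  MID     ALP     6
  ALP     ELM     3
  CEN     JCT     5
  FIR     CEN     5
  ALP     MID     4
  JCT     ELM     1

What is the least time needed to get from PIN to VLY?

19 min

Candidate routes:
PIN–ELM–ALP–MID–FIR–VLY: 5+6+4+1+3 = 19
PIN–ELM–ALP–CEN–FIR–VLY: 5+6+9+5+3 = 28
Cheapest is PIN–ELM–ALP–MID–FIR–VLY at 19 min.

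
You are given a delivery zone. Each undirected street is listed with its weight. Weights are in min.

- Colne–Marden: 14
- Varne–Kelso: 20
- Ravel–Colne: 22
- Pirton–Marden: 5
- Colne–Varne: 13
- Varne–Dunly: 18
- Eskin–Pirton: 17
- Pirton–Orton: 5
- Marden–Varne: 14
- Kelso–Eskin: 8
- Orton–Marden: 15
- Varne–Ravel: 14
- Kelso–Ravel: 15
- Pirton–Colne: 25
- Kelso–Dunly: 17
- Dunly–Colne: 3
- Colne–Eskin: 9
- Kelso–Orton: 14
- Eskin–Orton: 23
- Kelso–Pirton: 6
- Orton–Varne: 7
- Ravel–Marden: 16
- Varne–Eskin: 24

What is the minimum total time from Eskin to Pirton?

14 min

Compare a few routes:
Eskin–Pirton: 17 = 17
Eskin–Kelso–Pirton: 8+6 = 14
The minimum is 14 min via Eskin–Kelso–Pirton.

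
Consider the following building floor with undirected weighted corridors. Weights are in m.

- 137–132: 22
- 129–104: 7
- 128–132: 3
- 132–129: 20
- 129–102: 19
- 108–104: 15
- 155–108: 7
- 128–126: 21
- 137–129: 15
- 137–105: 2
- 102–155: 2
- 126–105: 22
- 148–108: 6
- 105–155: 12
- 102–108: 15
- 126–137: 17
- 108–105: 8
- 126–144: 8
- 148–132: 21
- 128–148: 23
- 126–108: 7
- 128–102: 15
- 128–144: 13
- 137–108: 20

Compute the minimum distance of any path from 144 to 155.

22 m

Compare a few routes:
144 → 126 → 108 → 155: 8+7+7 = 22
144 → 126 → 108 → 105 → 155: 8+7+8+12 = 35
144 → 126 → 108 → 102 → 155: 8+7+15+2 = 32
144 → 128 → 102 → 155: 13+15+2 = 30
Cheapest is 144 → 126 → 108 → 155 at 22 m.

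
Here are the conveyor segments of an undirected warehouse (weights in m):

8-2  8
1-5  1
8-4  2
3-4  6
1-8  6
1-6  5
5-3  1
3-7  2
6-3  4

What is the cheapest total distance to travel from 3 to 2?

16 m

Shortest distances from 3:
3: 0
5: 1  (via 3)
1: 2  (via 5)
7: 2  (via 3)
6: 4  (via 3)
4: 6  (via 3)
8: 8  (via 1)
2: 16  (via 8)
Shortest route: 3 → 5 → 1 → 8 → 2 = 16 m.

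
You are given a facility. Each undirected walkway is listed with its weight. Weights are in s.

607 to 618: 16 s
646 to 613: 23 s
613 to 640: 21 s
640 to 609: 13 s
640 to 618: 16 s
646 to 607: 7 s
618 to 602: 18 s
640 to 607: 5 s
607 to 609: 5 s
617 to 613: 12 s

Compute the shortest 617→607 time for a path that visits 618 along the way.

Shortest 617→618: 617 → 613 → 640 → 618 = 49
Shortest 618→607: 618 → 607 = 16
Total via 618: 49 + 16 = 65 s.

65 s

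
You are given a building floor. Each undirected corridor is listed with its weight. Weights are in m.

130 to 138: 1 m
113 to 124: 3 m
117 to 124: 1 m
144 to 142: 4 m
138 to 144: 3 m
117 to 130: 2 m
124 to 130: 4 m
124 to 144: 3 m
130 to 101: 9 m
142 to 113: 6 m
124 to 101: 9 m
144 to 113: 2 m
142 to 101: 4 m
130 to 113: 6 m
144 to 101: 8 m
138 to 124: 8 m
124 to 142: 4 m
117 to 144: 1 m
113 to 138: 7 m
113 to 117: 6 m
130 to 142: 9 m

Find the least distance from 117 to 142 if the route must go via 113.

Shortest 117→113: 117 → 144 → 113 = 3
Best 113 to 142: 113 → 142 costing 6
Total via 113: 3 + 6 = 9 m.

9 m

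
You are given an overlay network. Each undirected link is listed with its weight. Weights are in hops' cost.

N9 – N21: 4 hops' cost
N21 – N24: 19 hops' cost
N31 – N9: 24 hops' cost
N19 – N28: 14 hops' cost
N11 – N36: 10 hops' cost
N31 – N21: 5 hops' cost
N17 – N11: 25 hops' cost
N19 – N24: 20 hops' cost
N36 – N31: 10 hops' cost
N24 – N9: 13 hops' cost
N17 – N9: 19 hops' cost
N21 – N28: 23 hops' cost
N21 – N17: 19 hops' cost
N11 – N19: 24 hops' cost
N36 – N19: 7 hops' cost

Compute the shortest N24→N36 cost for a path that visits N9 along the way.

Best N24 to N9: N24 → N9 costing 13
Best N9 to N36: N9 → N21 → N31 → N36 costing 19
Total via N9: 13 + 19 = 32 hops' cost.

32 hops' cost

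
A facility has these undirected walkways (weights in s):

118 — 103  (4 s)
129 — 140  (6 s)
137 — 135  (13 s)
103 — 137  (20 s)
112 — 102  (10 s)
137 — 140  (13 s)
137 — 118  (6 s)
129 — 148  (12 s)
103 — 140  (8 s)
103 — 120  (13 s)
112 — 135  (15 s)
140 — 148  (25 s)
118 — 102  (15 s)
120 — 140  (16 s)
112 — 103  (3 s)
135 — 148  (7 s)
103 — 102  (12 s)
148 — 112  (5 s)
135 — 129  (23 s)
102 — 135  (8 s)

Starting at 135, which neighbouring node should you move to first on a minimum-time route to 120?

148

Enumerating some paths:
135–112–103–120: 15+3+13 = 31
135–102–112–103–120: 8+10+3+13 = 34
135–148–112–103–120: 7+5+3+13 = 28
135–102–103–120: 8+12+13 = 33
Cheapest is 135–148–112–103–120 at 28 s.
So from 135 the first move is to 148.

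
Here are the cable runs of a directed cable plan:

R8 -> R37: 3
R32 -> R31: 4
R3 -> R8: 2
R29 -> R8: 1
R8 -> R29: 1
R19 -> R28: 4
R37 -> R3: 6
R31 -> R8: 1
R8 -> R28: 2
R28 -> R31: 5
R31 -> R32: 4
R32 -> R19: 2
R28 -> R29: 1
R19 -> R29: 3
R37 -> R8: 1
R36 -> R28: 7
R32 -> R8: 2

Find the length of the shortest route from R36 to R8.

Shortest distances from R36:
R36: 0
R28: 7  (via R36)
R29: 8  (via R28)
R8: 9  (via R29)
Shortest route: R36–R28–R29–R8 = 9.

9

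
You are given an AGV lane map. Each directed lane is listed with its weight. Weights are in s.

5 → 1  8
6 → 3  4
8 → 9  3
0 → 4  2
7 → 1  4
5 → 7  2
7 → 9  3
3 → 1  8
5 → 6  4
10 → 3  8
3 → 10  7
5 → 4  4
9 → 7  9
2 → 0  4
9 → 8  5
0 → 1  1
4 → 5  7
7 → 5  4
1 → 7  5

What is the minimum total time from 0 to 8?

14 s

Candidate routes:
0 → 4 → 5 → 1 → 7 → 9 → 8: 2+7+8+5+3+5 = 30
0 → 4 → 5 → 7 → 9 → 8: 2+7+2+3+5 = 19
0 → 1 → 7 → 9 → 8: 1+5+3+5 = 14
The minimum is 14 s via 0 → 1 → 7 → 9 → 8.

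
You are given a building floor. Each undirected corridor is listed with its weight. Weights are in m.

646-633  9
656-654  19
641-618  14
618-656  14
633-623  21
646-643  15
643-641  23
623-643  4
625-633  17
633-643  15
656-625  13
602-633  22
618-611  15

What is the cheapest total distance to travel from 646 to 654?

58 m

Shortest distances from 646:
646: 0
633: 9  (via 646)
643: 15  (via 646)
623: 19  (via 643)
625: 26  (via 633)
602: 31  (via 633)
641: 38  (via 643)
656: 39  (via 625)
618: 52  (via 641)
654: 58  (via 656)
Shortest route: 646–633–625–656–654 = 58 m.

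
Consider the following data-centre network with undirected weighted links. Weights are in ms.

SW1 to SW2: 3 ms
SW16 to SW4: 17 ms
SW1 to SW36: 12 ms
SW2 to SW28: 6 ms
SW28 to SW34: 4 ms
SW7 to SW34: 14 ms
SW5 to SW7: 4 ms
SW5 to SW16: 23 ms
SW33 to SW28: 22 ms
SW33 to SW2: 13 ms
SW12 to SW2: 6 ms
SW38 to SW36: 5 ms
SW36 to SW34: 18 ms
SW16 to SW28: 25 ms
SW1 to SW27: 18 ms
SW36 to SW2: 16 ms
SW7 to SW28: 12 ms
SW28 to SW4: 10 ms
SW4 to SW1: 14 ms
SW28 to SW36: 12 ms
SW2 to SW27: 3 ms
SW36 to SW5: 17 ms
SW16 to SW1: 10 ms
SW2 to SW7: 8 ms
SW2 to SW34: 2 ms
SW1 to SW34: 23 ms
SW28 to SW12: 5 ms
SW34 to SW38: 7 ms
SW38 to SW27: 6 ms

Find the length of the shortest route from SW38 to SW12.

Shortest distances from SW38:
SW38: 0
SW36: 5  (via SW38)
SW27: 6  (via SW38)
SW34: 7  (via SW38)
SW2: 9  (via SW27)
SW28: 11  (via SW34)
SW1: 12  (via SW2)
SW12: 15  (via SW2)
Shortest route: SW38 → SW27 → SW2 → SW12 = 15 ms.

15 ms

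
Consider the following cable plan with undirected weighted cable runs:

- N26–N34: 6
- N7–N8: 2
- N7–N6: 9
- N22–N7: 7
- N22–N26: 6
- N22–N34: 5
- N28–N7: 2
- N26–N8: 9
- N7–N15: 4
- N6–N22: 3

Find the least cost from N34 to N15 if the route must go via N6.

21

Shortest N34→N6: N34 → N22 → N6 = 8
Best N6 to N15: N6 → N7 → N15 costing 13
Total via N6: 8 + 13 = 21.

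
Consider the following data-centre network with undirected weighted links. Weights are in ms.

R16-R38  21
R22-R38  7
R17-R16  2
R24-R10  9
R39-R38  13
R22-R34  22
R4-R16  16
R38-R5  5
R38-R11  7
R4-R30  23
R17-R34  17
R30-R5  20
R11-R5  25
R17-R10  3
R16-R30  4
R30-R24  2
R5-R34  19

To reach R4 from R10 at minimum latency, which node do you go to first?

R17

Enumerating some paths:
R10 - R17 - R16 - R30 - R4: 3+2+4+23 = 32
R10 - R24 - R30 - R16 - R4: 9+2+4+16 = 31
R10 - R17 - R16 - R4: 3+2+16 = 21
R10 - R24 - R30 - R4: 9+2+23 = 34
Cheapest is R10 - R17 - R16 - R4 at 21 ms.
So from R10 the first move is to R17.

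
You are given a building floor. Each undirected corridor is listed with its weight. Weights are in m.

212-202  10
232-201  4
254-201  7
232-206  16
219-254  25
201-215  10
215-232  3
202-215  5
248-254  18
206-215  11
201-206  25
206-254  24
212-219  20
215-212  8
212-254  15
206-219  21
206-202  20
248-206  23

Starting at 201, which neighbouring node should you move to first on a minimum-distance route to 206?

232

Candidate routes:
201 → 215 → 206: 10+11 = 21
201 → 232 → 215 → 206: 4+3+11 = 18
201 → 206: 25 = 25
201 → 232 → 206: 4+16 = 20
Cheapest is 201 → 232 → 215 → 206 at 18 m.
So from 201 the first move is to 232.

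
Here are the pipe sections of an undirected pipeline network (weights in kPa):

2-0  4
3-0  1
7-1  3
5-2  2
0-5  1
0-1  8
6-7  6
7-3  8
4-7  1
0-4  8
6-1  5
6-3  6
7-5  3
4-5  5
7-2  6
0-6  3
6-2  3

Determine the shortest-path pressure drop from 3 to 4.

Shortest distances from 3:
3: 0
0: 1  (via 3)
5: 2  (via 0)
2: 4  (via 5)
6: 4  (via 0)
7: 5  (via 5)
4: 6  (via 7)
Shortest route: 3–0–5–7–4 = 6 kPa.

6 kPa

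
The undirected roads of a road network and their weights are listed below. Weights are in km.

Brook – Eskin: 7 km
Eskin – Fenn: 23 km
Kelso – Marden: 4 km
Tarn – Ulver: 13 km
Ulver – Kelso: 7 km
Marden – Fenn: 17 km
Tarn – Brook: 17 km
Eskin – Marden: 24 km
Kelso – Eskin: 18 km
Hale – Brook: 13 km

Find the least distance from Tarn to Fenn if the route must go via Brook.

47 km

Best Tarn to Brook: Tarn–Brook costing 17
Best Brook to Fenn: Brook–Eskin–Fenn costing 30
Total via Brook: 17 + 30 = 47 km.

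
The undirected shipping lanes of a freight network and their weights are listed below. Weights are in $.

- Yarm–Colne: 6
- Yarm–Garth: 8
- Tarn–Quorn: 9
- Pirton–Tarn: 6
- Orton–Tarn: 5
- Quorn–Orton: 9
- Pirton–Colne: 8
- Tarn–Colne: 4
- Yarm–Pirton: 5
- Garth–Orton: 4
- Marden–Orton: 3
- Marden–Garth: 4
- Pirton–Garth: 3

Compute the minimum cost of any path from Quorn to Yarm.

$19

Compare a few routes:
Quorn → Tarn → Colne → Yarm: 9+4+6 = 19
Quorn → Tarn → Pirton → Yarm: 9+6+5 = 20
Quorn → Orton → Garth → Yarm: 9+4+8 = 21
The minimum is $19 via Quorn → Tarn → Colne → Yarm.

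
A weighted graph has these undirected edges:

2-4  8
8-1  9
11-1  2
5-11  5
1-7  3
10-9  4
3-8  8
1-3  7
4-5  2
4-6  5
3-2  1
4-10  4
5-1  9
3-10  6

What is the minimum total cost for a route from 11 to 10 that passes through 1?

Best 11 to 1: 11 → 1 costing 2
Shortest 1→10: 1 → 3 → 10 = 13
Total via 1: 2 + 13 = 15.

15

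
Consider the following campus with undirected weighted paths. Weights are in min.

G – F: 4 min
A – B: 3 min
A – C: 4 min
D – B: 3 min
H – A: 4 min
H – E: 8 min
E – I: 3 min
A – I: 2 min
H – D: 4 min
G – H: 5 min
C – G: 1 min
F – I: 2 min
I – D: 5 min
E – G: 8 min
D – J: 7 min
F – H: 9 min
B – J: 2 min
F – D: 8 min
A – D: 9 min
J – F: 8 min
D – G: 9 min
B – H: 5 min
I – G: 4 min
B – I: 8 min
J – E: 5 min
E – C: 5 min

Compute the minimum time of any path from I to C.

Compare a few routes:
I - F - G - C: 2+4+1 = 7
I - G - C: 4+1 = 5
I - E - C: 3+5 = 8
I - A - C: 2+4 = 6
The minimum is 5 min via I - G - C.

5 min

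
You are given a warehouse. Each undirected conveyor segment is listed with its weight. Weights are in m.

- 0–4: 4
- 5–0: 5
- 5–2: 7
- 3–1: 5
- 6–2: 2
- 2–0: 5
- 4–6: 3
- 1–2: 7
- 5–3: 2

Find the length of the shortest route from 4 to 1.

12 m

Shortest distances from 4:
4: 0
6: 3  (via 4)
0: 4  (via 4)
2: 5  (via 6)
5: 9  (via 0)
3: 11  (via 5)
1: 12  (via 2)
Shortest route: 4 → 6 → 2 → 1 = 12 m.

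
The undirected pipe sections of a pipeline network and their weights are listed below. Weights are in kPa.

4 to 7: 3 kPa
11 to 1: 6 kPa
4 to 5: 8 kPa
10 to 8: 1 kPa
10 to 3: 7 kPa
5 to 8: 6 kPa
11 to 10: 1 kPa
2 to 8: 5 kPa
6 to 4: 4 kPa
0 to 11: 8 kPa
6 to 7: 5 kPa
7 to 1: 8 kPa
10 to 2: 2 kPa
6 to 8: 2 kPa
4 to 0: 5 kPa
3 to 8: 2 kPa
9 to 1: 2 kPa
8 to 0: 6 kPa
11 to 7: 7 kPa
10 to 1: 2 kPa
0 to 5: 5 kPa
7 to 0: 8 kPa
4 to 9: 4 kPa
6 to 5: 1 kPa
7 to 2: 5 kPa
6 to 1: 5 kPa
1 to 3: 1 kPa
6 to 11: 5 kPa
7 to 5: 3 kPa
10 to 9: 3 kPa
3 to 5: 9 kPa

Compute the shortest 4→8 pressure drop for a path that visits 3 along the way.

9 kPa

Best 4 to 3: 4–9–1–3 costing 7
Shortest 3→8: 3–8 = 2
Total via 3: 7 + 2 = 9 kPa.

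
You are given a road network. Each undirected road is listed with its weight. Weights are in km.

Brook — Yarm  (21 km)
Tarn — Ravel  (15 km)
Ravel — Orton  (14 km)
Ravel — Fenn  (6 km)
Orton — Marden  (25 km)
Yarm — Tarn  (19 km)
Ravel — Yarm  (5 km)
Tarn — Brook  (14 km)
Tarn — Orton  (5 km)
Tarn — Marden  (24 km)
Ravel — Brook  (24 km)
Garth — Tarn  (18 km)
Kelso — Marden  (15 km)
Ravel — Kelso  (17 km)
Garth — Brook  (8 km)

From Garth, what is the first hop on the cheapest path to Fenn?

Brook

Enumerating some paths:
Garth–Tarn–Ravel–Fenn: 18+15+6 = 39
Garth–Brook–Ravel–Fenn: 8+24+6 = 38
Cheapest is Garth–Brook–Ravel–Fenn at 38 km.
So from Garth the first move is to Brook.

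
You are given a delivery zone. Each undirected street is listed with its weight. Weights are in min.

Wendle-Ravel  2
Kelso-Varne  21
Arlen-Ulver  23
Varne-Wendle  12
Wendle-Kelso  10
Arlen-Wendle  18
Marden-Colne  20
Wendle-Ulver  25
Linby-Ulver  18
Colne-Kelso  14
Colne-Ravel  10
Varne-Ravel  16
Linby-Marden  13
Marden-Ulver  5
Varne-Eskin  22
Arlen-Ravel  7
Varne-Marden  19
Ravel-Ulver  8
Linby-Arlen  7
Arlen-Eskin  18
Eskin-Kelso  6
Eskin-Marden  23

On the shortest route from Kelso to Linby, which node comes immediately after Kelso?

Compare a few routes:
Kelso–Wendle–Arlen–Linby: 10+18+7 = 35
Kelso–Eskin–Arlen–Linby: 6+18+7 = 31
Kelso–Wendle–Ravel–Ulver–Linby: 10+2+8+18 = 38
Kelso–Wendle–Ravel–Arlen–Linby: 10+2+7+7 = 26
The minimum is 26 min via Kelso–Wendle–Ravel–Arlen–Linby.
So from Kelso the first move is to Wendle.

Wendle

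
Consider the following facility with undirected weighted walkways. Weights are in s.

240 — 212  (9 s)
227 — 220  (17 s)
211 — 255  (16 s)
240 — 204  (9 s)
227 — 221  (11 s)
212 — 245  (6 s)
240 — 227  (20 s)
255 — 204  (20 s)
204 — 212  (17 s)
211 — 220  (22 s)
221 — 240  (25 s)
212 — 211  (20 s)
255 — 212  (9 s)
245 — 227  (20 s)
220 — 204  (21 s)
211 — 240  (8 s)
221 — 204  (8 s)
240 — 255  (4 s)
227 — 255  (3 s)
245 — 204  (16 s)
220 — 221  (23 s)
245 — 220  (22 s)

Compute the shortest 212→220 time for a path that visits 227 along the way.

Best 212 to 227: 212 → 255 → 227 costing 12
Shortest 227→220: 227 → 220 = 17
Total via 227: 12 + 17 = 29 s.

29 s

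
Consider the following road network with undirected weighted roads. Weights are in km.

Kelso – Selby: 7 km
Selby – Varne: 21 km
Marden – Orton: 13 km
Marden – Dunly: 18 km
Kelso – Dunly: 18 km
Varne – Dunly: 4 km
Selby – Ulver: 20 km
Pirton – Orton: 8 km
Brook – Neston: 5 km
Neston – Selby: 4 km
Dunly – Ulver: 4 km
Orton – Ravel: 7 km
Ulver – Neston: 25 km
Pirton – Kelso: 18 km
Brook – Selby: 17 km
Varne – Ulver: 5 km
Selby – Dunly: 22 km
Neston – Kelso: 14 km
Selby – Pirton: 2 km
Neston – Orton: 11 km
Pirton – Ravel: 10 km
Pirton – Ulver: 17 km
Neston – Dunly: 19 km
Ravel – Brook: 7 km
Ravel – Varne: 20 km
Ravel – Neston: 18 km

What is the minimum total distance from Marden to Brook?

27 km

Candidate routes:
Marden → Orton → Ravel → Brook: 13+7+7 = 27
Marden → Orton → Pirton → Selby → Neston → Brook: 13+8+2+4+5 = 32
Marden → Orton → Neston → Brook: 13+11+5 = 29
The minimum is 27 km via Marden → Orton → Ravel → Brook.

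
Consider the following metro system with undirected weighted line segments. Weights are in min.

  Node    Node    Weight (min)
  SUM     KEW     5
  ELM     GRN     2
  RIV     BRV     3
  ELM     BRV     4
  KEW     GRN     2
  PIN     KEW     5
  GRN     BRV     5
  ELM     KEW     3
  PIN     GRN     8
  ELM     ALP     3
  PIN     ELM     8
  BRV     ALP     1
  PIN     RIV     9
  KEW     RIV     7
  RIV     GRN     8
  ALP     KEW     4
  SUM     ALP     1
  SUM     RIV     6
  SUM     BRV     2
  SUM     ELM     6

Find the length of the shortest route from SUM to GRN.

6 min

Running Dijkstra from SUM:
SUM: 0
ALP: 1  (via SUM)
BRV: 2  (via SUM)
ELM: 4  (via ALP)
RIV: 5  (via BRV)
KEW: 5  (via SUM)
GRN: 6  (via ELM)
Shortest route: SUM → ALP → ELM → GRN = 6 min.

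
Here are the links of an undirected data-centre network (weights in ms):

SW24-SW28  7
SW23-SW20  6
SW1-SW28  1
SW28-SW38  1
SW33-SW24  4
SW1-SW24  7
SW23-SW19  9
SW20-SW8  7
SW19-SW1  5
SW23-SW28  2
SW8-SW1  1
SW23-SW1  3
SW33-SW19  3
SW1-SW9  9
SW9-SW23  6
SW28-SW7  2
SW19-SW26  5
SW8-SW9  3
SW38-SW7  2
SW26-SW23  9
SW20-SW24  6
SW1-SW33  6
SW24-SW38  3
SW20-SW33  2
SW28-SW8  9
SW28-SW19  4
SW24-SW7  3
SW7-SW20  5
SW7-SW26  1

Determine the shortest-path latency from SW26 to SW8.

Enumerating some paths:
SW26 → SW7 → SW38 → SW28 → SW1 → SW8: 1+2+1+1+1 = 6
SW26 → SW7 → SW28 → SW1 → SW8: 1+2+1+1 = 5
SW26 → SW7 → SW28 → SW23 → SW1 → SW8: 1+2+2+3+1 = 9
The minimum is 5 ms via SW26 → SW7 → SW28 → SW1 → SW8.

5 ms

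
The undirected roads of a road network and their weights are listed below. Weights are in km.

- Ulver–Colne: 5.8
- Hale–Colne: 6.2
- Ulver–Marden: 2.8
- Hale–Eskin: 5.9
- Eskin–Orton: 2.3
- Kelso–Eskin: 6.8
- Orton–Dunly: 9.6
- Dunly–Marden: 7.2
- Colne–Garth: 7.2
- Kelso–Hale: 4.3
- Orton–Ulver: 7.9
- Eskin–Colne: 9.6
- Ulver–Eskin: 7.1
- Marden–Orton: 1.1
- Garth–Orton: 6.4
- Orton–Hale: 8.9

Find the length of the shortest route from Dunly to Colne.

15.8 km

Candidate routes:
Dunly–Marden–Ulver–Colne: 7.2+2.8+5.8 = 15.8
Dunly–Marden–Orton–Eskin–Colne: 7.2+1.1+2.3+9.6 = 20.2
Dunly–Orton–Marden–Ulver–Colne: 9.6+1.1+2.8+5.8 = 19.3
The minimum is 15.8 km via Dunly–Marden–Ulver–Colne.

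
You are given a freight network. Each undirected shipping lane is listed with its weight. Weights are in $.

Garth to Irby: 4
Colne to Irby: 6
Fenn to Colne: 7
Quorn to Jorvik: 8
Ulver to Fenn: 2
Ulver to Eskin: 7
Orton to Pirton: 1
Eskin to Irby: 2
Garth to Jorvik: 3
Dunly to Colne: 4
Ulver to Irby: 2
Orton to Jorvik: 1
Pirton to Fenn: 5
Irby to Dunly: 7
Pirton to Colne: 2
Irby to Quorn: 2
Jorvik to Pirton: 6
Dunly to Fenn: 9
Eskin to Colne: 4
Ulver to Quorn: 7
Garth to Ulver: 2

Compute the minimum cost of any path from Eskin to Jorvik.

Settle nodes by increasing distance from Eskin:
Eskin: 0
Irby: 2  (via Eskin)
Colne: 4  (via Eskin)
Quorn: 4  (via Irby)
Ulver: 4  (via Irby)
Garth: 6  (via Irby)
Fenn: 6  (via Ulver)
Pirton: 6  (via Colne)
Orton: 7  (via Pirton)
Dunly: 8  (via Colne)
Jorvik: 8  (via Orton)
Shortest route: Eskin–Colne–Pirton–Orton–Jorvik = $8.

$8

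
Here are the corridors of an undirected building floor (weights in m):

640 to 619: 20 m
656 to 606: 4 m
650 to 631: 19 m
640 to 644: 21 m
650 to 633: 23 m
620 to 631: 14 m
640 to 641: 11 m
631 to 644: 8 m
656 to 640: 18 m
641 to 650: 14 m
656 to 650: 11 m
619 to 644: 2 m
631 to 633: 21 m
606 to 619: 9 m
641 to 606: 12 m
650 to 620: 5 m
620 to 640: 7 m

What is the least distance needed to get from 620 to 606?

20 m

Shortest distances from 620:
620: 0
650: 5  (via 620)
640: 7  (via 620)
631: 14  (via 620)
656: 16  (via 650)
641: 18  (via 640)
606: 20  (via 656)
Shortest route: 620–650–656–606 = 20 m.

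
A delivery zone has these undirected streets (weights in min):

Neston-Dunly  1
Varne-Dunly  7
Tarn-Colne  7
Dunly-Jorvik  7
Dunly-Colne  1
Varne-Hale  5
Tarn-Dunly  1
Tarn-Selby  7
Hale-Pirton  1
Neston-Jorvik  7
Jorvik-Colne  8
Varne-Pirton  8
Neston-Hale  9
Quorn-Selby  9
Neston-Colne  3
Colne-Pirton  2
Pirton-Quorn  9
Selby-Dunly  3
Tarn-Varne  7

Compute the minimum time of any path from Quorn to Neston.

13 min

Candidate routes:
Quorn–Selby–Dunly–Neston: 9+3+1 = 13
Quorn–Selby–Dunly–Colne–Neston: 9+3+1+3 = 16
Quorn–Pirton–Colne–Neston: 9+2+3 = 14
Quorn–Selby–Tarn–Dunly–Neston: 9+7+1+1 = 18
Cheapest is Quorn–Selby–Dunly–Neston at 13 min.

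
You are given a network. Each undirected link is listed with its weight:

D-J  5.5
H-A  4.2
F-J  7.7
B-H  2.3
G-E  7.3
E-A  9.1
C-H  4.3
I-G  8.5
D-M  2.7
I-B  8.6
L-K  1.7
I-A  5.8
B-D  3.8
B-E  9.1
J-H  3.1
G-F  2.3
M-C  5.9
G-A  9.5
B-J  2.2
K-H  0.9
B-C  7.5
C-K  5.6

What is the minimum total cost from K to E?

12.3

Candidate routes:
K–H–A–E: 0.9+4.2+9.1 = 14.2
K–H–B–E: 0.9+2.3+9.1 = 12.3
The minimum is 12.3 via K–H–B–E.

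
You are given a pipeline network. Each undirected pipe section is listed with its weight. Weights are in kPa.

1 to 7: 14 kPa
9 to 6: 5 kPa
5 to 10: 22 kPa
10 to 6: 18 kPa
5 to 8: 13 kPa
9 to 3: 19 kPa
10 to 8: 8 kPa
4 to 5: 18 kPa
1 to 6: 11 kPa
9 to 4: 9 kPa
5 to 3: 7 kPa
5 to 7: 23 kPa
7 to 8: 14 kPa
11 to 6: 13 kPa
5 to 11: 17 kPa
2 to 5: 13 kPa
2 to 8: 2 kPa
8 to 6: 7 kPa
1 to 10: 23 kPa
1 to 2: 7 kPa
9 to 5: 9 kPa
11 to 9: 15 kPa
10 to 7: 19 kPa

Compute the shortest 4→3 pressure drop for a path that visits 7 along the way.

65 kPa

Shortest 4→7: 4–9–6–8–7 = 35
Best 7 to 3: 7–5–3 costing 30
Total via 7: 35 + 30 = 65 kPa.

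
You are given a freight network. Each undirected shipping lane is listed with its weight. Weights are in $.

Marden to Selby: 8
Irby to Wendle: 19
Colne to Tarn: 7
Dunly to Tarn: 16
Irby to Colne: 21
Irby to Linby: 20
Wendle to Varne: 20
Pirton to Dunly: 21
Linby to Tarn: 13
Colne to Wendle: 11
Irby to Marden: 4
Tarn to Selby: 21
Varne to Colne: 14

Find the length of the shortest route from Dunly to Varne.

Enumerating some paths:
Dunly - Tarn - Colne - Varne: 16+7+14 = 37
Dunly - Tarn - Colne - Wendle - Varne: 16+7+11+20 = 54
Dunly - Tarn - Colne - Irby - Wendle - Varne: 16+7+21+19+20 = 83
Dunly - Tarn - Linby - Irby - Colne - Varne: 16+13+20+21+14 = 84
Cheapest is Dunly - Tarn - Colne - Varne at $37.

$37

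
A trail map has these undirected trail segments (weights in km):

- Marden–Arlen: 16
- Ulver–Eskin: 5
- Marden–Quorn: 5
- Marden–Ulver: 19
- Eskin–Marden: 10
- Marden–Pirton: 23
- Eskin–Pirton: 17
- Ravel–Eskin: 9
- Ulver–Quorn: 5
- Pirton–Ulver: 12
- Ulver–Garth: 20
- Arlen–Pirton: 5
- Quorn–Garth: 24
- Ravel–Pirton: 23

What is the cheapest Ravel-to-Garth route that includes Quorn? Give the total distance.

43 km

Shortest Ravel→Quorn: Ravel → Eskin → Ulver → Quorn = 19
Shortest Quorn→Garth: Quorn → Garth = 24
Total via Quorn: 19 + 24 = 43 km.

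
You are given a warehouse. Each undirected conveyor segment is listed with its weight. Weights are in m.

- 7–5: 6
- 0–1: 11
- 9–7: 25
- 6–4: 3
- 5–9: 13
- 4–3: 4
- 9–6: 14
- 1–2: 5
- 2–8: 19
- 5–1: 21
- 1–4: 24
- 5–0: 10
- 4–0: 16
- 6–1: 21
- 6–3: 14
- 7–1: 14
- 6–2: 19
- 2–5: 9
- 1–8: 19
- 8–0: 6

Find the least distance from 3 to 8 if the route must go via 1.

Best 3 to 1: 3 → 4 → 1 costing 28
Shortest 1→8: 1 → 0 → 8 = 17
Total via 1: 28 + 17 = 45 m.

45 m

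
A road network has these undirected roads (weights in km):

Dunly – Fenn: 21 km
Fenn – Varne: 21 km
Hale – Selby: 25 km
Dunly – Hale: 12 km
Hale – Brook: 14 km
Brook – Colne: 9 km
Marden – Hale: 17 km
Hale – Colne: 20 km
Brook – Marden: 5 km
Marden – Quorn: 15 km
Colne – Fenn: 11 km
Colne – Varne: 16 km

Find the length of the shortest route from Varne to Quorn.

Running Dijkstra from Varne:
Varne: 0
Colne: 16  (via Varne)
Fenn: 21  (via Varne)
Brook: 25  (via Colne)
Marden: 30  (via Brook)
Hale: 36  (via Colne)
Dunly: 42  (via Fenn)
Quorn: 45  (via Marden)
Shortest route: Varne–Colne–Brook–Marden–Quorn = 45 km.

45 km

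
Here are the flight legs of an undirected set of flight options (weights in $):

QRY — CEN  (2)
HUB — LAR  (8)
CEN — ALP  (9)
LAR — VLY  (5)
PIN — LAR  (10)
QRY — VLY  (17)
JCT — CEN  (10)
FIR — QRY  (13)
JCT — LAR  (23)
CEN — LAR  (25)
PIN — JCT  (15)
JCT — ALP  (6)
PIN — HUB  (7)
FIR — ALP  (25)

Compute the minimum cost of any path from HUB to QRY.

$30

Shortest distances from HUB:
HUB: 0
PIN: 7  (via HUB)
LAR: 8  (via HUB)
VLY: 13  (via LAR)
JCT: 22  (via PIN)
ALP: 28  (via JCT)
QRY: 30  (via VLY)
Shortest route: HUB → LAR → VLY → QRY = $30.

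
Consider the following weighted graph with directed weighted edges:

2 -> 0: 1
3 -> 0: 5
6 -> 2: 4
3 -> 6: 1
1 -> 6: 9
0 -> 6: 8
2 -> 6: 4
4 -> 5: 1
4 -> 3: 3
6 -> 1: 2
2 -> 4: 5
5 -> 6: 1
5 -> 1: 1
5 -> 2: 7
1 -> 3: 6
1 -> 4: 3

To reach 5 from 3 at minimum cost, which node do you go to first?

Candidate routes:
3–6–1–4–5: 1+2+3+1 = 7
3–6–2–4–5: 1+4+5+1 = 11
Cheapest is 3–6–1–4–5 at 7.
So from 3 the first move is to 6.

6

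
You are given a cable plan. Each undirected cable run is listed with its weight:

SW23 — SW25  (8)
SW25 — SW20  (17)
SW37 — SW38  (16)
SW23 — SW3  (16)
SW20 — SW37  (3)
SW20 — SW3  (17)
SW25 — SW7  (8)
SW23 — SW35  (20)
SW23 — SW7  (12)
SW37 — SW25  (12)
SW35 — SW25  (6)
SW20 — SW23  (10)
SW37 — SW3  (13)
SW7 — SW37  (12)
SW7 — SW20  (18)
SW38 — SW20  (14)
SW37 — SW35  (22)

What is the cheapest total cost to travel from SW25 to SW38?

28

Candidate routes:
SW25–SW37–SW20–SW38: 12+3+14 = 29
SW25–SW37–SW38: 12+16 = 28
Cheapest is SW25–SW37–SW38 at 28.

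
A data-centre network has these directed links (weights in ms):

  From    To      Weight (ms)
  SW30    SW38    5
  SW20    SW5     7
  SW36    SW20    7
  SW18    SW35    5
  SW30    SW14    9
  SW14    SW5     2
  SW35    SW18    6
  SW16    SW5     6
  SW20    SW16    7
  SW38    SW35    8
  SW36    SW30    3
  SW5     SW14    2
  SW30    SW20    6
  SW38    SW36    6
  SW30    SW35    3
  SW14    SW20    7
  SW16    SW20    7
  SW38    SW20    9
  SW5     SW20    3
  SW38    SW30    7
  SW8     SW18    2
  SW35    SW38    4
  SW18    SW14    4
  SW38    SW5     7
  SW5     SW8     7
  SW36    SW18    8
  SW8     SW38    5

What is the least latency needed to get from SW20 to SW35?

Enumerating some paths:
SW20 → SW5 → SW8 → SW38 → SW35: 7+7+5+8 = 27
SW20 → SW5 → SW8 → SW38 → SW30 → SW35: 7+7+5+7+3 = 29
SW20 → SW16 → SW5 → SW8 → SW18 → SW35: 7+6+7+2+5 = 27
SW20 → SW5 → SW8 → SW18 → SW35: 7+7+2+5 = 21
Cheapest is SW20 → SW5 → SW8 → SW18 → SW35 at 21 ms.

21 ms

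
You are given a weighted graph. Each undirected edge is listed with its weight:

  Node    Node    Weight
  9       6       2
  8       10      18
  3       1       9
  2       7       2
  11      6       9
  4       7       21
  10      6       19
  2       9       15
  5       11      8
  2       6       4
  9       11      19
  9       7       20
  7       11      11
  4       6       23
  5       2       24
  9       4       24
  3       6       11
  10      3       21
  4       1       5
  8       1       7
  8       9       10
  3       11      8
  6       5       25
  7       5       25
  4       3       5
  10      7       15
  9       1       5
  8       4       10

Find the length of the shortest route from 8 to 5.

29

Enumerating some paths:
8 → 9 → 6 → 11 → 5: 10+2+9+8 = 29
8 → 4 → 3 → 11 → 5: 10+5+8+8 = 31
Cheapest is 8 → 9 → 6 → 11 → 5 at 29.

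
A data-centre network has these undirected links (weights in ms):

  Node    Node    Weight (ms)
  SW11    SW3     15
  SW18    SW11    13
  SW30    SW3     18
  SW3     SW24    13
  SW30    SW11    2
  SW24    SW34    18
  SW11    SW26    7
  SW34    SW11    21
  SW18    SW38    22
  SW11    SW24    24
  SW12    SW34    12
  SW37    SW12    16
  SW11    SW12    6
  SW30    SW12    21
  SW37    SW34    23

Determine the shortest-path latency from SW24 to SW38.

59 ms

Compare a few routes:
SW24 - SW3 - SW11 - SW18 - SW38: 13+15+13+22 = 63
SW24 - SW3 - SW30 - SW11 - SW18 - SW38: 13+18+2+13+22 = 68
SW24 - SW11 - SW18 - SW38: 24+13+22 = 59
Cheapest is SW24 - SW11 - SW18 - SW38 at 59 ms.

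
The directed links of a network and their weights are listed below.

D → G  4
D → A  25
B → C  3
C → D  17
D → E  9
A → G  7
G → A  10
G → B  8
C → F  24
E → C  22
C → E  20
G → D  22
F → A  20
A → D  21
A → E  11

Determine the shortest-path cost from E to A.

Shortest distances from E:
E: 0
C: 22  (via E)
D: 39  (via C)
G: 43  (via D)
F: 46  (via C)
B: 51  (via G)
A: 53  (via G)
Shortest route: E → C → D → G → A = 53.

53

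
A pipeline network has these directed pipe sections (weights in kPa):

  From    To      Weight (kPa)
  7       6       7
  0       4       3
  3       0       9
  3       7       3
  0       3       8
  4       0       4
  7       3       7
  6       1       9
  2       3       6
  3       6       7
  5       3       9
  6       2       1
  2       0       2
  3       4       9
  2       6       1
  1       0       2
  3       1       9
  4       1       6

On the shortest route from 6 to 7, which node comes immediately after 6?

Compare a few routes:
6–2–3–7: 1+6+3 = 10
6–2–0–3–7: 1+2+8+3 = 14
The minimum is 10 kPa via 6–2–3–7.
So from 6 the first move is to 2.

2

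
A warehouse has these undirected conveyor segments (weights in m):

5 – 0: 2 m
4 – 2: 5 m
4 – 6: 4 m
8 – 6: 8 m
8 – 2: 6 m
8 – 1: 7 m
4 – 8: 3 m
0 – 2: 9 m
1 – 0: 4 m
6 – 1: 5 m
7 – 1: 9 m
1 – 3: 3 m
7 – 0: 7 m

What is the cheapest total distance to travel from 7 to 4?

Shortest distances from 7:
7: 0
0: 7  (via 7)
1: 9  (via 7)
5: 9  (via 0)
3: 12  (via 1)
6: 14  (via 1)
2: 16  (via 0)
8: 16  (via 1)
4: 18  (via 6)
Shortest route: 7 → 1 → 6 → 4 = 18 m.

18 m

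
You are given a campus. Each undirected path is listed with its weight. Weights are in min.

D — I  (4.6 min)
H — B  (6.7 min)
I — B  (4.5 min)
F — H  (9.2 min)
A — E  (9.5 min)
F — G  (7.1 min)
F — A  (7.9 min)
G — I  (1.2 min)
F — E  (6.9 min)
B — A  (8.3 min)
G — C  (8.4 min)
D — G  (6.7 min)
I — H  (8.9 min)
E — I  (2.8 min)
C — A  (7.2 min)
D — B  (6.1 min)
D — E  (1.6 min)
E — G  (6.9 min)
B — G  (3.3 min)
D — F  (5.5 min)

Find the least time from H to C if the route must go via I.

18.5 min

Best H to I: H–I costing 8.9
Shortest I→C: I–G–C = 9.6
Total via I: 8.9 + 9.6 = 18.5 min.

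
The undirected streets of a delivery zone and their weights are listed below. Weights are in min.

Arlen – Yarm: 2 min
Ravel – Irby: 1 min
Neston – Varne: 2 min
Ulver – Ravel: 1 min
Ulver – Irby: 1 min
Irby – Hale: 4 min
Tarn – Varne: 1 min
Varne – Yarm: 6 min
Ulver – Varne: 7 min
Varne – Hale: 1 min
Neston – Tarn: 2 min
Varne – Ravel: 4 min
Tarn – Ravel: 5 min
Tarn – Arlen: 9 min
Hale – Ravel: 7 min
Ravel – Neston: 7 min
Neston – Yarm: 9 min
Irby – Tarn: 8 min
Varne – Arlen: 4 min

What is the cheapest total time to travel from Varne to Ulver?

Shortest distances from Varne:
Varne: 0
Tarn: 1  (via Varne)
Hale: 1  (via Varne)
Neston: 2  (via Varne)
Ravel: 4  (via Varne)
Arlen: 4  (via Varne)
Ulver: 5  (via Ravel)
Shortest route: Varne → Ravel → Ulver = 5 min.

5 min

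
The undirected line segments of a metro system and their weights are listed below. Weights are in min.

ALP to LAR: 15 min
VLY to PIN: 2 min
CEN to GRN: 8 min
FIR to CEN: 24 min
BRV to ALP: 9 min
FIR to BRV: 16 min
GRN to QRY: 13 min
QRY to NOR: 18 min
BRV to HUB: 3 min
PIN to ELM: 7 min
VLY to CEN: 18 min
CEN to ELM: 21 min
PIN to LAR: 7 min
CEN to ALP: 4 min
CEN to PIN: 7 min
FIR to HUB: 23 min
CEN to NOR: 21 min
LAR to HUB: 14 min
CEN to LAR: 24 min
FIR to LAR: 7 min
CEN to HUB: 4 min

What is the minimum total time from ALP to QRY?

25 min

Shortest distances from ALP:
ALP: 0
CEN: 4  (via ALP)
HUB: 8  (via CEN)
BRV: 9  (via ALP)
PIN: 11  (via CEN)
GRN: 12  (via CEN)
VLY: 13  (via PIN)
LAR: 15  (via ALP)
ELM: 18  (via PIN)
FIR: 22  (via LAR)
QRY: 25  (via GRN)
Shortest route: ALP → CEN → GRN → QRY = 25 min.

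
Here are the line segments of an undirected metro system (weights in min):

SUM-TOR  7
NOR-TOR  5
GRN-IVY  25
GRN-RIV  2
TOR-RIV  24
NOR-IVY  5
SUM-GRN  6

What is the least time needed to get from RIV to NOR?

20 min

Compare a few routes:
RIV–GRN–SUM–TOR–NOR: 2+6+7+5 = 20
RIV–TOR–NOR: 24+5 = 29
Cheapest is RIV–GRN–SUM–TOR–NOR at 20 min.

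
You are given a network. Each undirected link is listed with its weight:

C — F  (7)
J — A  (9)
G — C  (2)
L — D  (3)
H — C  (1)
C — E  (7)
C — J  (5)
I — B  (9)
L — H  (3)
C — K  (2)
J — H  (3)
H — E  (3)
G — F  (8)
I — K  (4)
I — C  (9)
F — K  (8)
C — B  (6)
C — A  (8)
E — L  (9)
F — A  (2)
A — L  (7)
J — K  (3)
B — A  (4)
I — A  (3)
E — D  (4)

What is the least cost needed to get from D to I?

Enumerating some paths:
D–E–H–C–K–I: 4+3+1+2+4 = 14
D–L–H–J–K–I: 3+3+3+3+4 = 16
D–L–H–C–I: 3+3+1+9 = 16
D–L–H–C–K–I: 3+3+1+2+4 = 13
Cheapest is D–L–H–C–K–I at 13.

13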